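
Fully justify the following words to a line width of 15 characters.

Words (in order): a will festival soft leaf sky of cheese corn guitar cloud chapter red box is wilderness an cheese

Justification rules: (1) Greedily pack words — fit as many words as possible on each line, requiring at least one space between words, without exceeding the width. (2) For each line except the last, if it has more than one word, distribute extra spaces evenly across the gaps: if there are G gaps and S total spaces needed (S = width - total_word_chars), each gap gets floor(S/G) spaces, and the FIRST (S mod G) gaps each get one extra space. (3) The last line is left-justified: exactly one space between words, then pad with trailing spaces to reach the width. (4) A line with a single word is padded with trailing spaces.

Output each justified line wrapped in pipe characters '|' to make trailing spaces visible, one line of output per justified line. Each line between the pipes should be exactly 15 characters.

Line 1: ['a', 'will', 'festival'] (min_width=15, slack=0)
Line 2: ['soft', 'leaf', 'sky'] (min_width=13, slack=2)
Line 3: ['of', 'cheese', 'corn'] (min_width=14, slack=1)
Line 4: ['guitar', 'cloud'] (min_width=12, slack=3)
Line 5: ['chapter', 'red', 'box'] (min_width=15, slack=0)
Line 6: ['is', 'wilderness'] (min_width=13, slack=2)
Line 7: ['an', 'cheese'] (min_width=9, slack=6)

Answer: |a will festival|
|soft  leaf  sky|
|of  cheese corn|
|guitar    cloud|
|chapter red box|
|is   wilderness|
|an cheese      |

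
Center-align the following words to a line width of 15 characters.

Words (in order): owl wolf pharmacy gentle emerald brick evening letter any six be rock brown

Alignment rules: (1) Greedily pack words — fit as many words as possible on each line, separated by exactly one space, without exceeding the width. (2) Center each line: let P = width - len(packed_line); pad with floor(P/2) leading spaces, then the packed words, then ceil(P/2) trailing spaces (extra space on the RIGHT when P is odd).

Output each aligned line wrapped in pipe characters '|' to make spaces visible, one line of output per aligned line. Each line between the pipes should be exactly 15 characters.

Answer: |   owl wolf    |
|pharmacy gentle|
| emerald brick |
|evening letter |
|any six be rock|
|     brown     |

Derivation:
Line 1: ['owl', 'wolf'] (min_width=8, slack=7)
Line 2: ['pharmacy', 'gentle'] (min_width=15, slack=0)
Line 3: ['emerald', 'brick'] (min_width=13, slack=2)
Line 4: ['evening', 'letter'] (min_width=14, slack=1)
Line 5: ['any', 'six', 'be', 'rock'] (min_width=15, slack=0)
Line 6: ['brown'] (min_width=5, slack=10)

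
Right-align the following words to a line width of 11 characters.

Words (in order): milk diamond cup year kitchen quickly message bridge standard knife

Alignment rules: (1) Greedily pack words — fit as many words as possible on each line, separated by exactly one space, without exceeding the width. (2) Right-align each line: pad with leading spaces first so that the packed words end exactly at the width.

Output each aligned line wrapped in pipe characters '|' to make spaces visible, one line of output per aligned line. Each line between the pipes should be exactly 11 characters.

Answer: |       milk|
|diamond cup|
|       year|
|    kitchen|
|    quickly|
|    message|
|     bridge|
|   standard|
|      knife|

Derivation:
Line 1: ['milk'] (min_width=4, slack=7)
Line 2: ['diamond', 'cup'] (min_width=11, slack=0)
Line 3: ['year'] (min_width=4, slack=7)
Line 4: ['kitchen'] (min_width=7, slack=4)
Line 5: ['quickly'] (min_width=7, slack=4)
Line 6: ['message'] (min_width=7, slack=4)
Line 7: ['bridge'] (min_width=6, slack=5)
Line 8: ['standard'] (min_width=8, slack=3)
Line 9: ['knife'] (min_width=5, slack=6)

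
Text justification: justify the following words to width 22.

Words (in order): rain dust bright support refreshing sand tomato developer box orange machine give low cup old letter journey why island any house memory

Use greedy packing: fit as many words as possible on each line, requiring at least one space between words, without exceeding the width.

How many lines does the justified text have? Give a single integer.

Line 1: ['rain', 'dust', 'bright'] (min_width=16, slack=6)
Line 2: ['support', 'refreshing'] (min_width=18, slack=4)
Line 3: ['sand', 'tomato', 'developer'] (min_width=21, slack=1)
Line 4: ['box', 'orange', 'machine'] (min_width=18, slack=4)
Line 5: ['give', 'low', 'cup', 'old'] (min_width=16, slack=6)
Line 6: ['letter', 'journey', 'why'] (min_width=18, slack=4)
Line 7: ['island', 'any', 'house'] (min_width=16, slack=6)
Line 8: ['memory'] (min_width=6, slack=16)
Total lines: 8

Answer: 8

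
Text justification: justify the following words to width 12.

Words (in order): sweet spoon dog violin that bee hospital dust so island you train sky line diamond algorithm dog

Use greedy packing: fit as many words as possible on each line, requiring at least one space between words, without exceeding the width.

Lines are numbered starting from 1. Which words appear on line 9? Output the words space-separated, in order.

Answer: algorithm

Derivation:
Line 1: ['sweet', 'spoon'] (min_width=11, slack=1)
Line 2: ['dog', 'violin'] (min_width=10, slack=2)
Line 3: ['that', 'bee'] (min_width=8, slack=4)
Line 4: ['hospital'] (min_width=8, slack=4)
Line 5: ['dust', 'so'] (min_width=7, slack=5)
Line 6: ['island', 'you'] (min_width=10, slack=2)
Line 7: ['train', 'sky'] (min_width=9, slack=3)
Line 8: ['line', 'diamond'] (min_width=12, slack=0)
Line 9: ['algorithm'] (min_width=9, slack=3)
Line 10: ['dog'] (min_width=3, slack=9)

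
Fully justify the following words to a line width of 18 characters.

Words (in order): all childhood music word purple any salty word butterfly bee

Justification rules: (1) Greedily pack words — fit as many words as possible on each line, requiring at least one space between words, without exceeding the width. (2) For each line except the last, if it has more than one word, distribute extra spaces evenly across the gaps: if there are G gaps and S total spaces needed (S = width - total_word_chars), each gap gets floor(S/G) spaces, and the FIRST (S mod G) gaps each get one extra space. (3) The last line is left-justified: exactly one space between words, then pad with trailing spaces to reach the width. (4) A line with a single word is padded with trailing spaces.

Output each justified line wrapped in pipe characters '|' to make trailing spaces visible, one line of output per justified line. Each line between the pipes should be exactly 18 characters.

Line 1: ['all', 'childhood'] (min_width=13, slack=5)
Line 2: ['music', 'word', 'purple'] (min_width=17, slack=1)
Line 3: ['any', 'salty', 'word'] (min_width=14, slack=4)
Line 4: ['butterfly', 'bee'] (min_width=13, slack=5)

Answer: |all      childhood|
|music  word purple|
|any   salty   word|
|butterfly bee     |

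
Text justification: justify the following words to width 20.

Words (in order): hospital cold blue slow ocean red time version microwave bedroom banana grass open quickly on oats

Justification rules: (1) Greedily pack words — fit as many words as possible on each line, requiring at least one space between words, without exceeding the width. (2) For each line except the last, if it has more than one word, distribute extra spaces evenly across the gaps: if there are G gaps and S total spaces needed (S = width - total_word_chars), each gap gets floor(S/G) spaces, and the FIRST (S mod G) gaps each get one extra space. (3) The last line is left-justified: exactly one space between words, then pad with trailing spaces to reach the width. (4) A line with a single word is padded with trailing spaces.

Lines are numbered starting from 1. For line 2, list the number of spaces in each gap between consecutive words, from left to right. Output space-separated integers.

Answer: 2 1 1

Derivation:
Line 1: ['hospital', 'cold', 'blue'] (min_width=18, slack=2)
Line 2: ['slow', 'ocean', 'red', 'time'] (min_width=19, slack=1)
Line 3: ['version', 'microwave'] (min_width=17, slack=3)
Line 4: ['bedroom', 'banana', 'grass'] (min_width=20, slack=0)
Line 5: ['open', 'quickly', 'on', 'oats'] (min_width=20, slack=0)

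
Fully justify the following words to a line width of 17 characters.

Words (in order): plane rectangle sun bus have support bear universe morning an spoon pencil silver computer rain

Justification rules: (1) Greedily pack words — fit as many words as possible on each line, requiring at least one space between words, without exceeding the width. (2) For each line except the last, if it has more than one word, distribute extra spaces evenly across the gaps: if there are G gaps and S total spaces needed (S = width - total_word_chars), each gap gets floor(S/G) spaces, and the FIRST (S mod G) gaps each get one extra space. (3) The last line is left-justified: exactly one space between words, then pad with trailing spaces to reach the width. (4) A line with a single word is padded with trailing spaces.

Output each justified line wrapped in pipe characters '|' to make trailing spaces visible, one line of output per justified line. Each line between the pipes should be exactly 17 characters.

Line 1: ['plane', 'rectangle'] (min_width=15, slack=2)
Line 2: ['sun', 'bus', 'have'] (min_width=12, slack=5)
Line 3: ['support', 'bear'] (min_width=12, slack=5)
Line 4: ['universe', 'morning'] (min_width=16, slack=1)
Line 5: ['an', 'spoon', 'pencil'] (min_width=15, slack=2)
Line 6: ['silver', 'computer'] (min_width=15, slack=2)
Line 7: ['rain'] (min_width=4, slack=13)

Answer: |plane   rectangle|
|sun    bus   have|
|support      bear|
|universe  morning|
|an  spoon  pencil|
|silver   computer|
|rain             |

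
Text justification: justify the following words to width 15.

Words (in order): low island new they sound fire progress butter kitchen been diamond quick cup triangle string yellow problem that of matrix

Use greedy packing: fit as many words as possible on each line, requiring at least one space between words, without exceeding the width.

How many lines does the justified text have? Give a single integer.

Line 1: ['low', 'island', 'new'] (min_width=14, slack=1)
Line 2: ['they', 'sound', 'fire'] (min_width=15, slack=0)
Line 3: ['progress', 'butter'] (min_width=15, slack=0)
Line 4: ['kitchen', 'been'] (min_width=12, slack=3)
Line 5: ['diamond', 'quick'] (min_width=13, slack=2)
Line 6: ['cup', 'triangle'] (min_width=12, slack=3)
Line 7: ['string', 'yellow'] (min_width=13, slack=2)
Line 8: ['problem', 'that', 'of'] (min_width=15, slack=0)
Line 9: ['matrix'] (min_width=6, slack=9)
Total lines: 9

Answer: 9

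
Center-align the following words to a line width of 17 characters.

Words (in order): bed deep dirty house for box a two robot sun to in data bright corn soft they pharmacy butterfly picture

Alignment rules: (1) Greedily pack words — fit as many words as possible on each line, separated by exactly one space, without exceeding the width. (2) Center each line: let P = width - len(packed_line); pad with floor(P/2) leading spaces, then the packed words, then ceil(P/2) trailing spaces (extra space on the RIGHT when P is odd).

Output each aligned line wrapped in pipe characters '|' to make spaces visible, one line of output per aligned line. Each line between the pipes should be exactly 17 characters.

Answer: | bed deep dirty  |
| house for box a |
|two robot sun to |
| in data bright  |
| corn soft they  |
|    pharmacy     |
|butterfly picture|

Derivation:
Line 1: ['bed', 'deep', 'dirty'] (min_width=14, slack=3)
Line 2: ['house', 'for', 'box', 'a'] (min_width=15, slack=2)
Line 3: ['two', 'robot', 'sun', 'to'] (min_width=16, slack=1)
Line 4: ['in', 'data', 'bright'] (min_width=14, slack=3)
Line 5: ['corn', 'soft', 'they'] (min_width=14, slack=3)
Line 6: ['pharmacy'] (min_width=8, slack=9)
Line 7: ['butterfly', 'picture'] (min_width=17, slack=0)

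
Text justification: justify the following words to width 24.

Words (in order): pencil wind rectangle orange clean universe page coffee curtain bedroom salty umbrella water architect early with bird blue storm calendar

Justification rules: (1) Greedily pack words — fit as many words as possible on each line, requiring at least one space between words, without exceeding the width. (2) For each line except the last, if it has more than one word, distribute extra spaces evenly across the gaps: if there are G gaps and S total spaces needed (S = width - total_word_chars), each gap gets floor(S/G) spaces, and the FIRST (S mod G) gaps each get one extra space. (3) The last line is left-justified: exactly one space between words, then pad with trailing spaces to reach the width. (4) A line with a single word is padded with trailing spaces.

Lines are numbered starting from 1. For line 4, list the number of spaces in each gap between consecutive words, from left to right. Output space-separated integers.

Line 1: ['pencil', 'wind', 'rectangle'] (min_width=21, slack=3)
Line 2: ['orange', 'clean', 'universe'] (min_width=21, slack=3)
Line 3: ['page', 'coffee', 'curtain'] (min_width=19, slack=5)
Line 4: ['bedroom', 'salty', 'umbrella'] (min_width=22, slack=2)
Line 5: ['water', 'architect', 'early'] (min_width=21, slack=3)
Line 6: ['with', 'bird', 'blue', 'storm'] (min_width=20, slack=4)
Line 7: ['calendar'] (min_width=8, slack=16)

Answer: 2 2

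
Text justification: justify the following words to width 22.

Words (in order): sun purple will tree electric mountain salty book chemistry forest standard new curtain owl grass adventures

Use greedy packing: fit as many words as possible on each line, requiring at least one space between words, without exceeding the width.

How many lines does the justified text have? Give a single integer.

Answer: 6

Derivation:
Line 1: ['sun', 'purple', 'will', 'tree'] (min_width=20, slack=2)
Line 2: ['electric', 'mountain'] (min_width=17, slack=5)
Line 3: ['salty', 'book', 'chemistry'] (min_width=20, slack=2)
Line 4: ['forest', 'standard', 'new'] (min_width=19, slack=3)
Line 5: ['curtain', 'owl', 'grass'] (min_width=17, slack=5)
Line 6: ['adventures'] (min_width=10, slack=12)
Total lines: 6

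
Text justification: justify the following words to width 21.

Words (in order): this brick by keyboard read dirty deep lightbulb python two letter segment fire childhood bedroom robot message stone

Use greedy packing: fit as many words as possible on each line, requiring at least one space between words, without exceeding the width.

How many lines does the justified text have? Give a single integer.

Answer: 7

Derivation:
Line 1: ['this', 'brick', 'by'] (min_width=13, slack=8)
Line 2: ['keyboard', 'read', 'dirty'] (min_width=19, slack=2)
Line 3: ['deep', 'lightbulb', 'python'] (min_width=21, slack=0)
Line 4: ['two', 'letter', 'segment'] (min_width=18, slack=3)
Line 5: ['fire', 'childhood'] (min_width=14, slack=7)
Line 6: ['bedroom', 'robot', 'message'] (min_width=21, slack=0)
Line 7: ['stone'] (min_width=5, slack=16)
Total lines: 7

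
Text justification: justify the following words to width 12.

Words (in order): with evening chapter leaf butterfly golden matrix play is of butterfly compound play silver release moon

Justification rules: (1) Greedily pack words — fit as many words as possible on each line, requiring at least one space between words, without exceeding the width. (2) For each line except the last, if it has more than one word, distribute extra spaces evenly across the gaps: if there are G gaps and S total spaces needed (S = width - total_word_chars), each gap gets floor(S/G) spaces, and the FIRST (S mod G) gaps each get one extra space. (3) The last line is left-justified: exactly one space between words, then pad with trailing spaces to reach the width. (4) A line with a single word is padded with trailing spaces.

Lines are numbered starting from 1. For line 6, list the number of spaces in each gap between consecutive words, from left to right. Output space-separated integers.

Answer: 8

Derivation:
Line 1: ['with', 'evening'] (min_width=12, slack=0)
Line 2: ['chapter', 'leaf'] (min_width=12, slack=0)
Line 3: ['butterfly'] (min_width=9, slack=3)
Line 4: ['golden'] (min_width=6, slack=6)
Line 5: ['matrix', 'play'] (min_width=11, slack=1)
Line 6: ['is', 'of'] (min_width=5, slack=7)
Line 7: ['butterfly'] (min_width=9, slack=3)
Line 8: ['compound'] (min_width=8, slack=4)
Line 9: ['play', 'silver'] (min_width=11, slack=1)
Line 10: ['release', 'moon'] (min_width=12, slack=0)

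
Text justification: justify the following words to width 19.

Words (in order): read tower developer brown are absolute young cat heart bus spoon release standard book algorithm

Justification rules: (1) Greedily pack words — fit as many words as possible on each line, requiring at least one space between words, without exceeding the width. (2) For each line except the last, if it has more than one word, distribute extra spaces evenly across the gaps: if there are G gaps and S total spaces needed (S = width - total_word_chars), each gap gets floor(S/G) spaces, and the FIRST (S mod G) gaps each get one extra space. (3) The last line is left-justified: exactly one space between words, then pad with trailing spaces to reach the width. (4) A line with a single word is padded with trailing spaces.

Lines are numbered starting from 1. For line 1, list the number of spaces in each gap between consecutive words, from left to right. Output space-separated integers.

Answer: 10

Derivation:
Line 1: ['read', 'tower'] (min_width=10, slack=9)
Line 2: ['developer', 'brown', 'are'] (min_width=19, slack=0)
Line 3: ['absolute', 'young', 'cat'] (min_width=18, slack=1)
Line 4: ['heart', 'bus', 'spoon'] (min_width=15, slack=4)
Line 5: ['release', 'standard'] (min_width=16, slack=3)
Line 6: ['book', 'algorithm'] (min_width=14, slack=5)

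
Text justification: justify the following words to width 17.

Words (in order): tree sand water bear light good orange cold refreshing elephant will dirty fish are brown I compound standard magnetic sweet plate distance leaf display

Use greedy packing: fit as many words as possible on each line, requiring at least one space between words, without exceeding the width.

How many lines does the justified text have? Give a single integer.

Line 1: ['tree', 'sand', 'water'] (min_width=15, slack=2)
Line 2: ['bear', 'light', 'good'] (min_width=15, slack=2)
Line 3: ['orange', 'cold'] (min_width=11, slack=6)
Line 4: ['refreshing'] (min_width=10, slack=7)
Line 5: ['elephant', 'will'] (min_width=13, slack=4)
Line 6: ['dirty', 'fish', 'are'] (min_width=14, slack=3)
Line 7: ['brown', 'I', 'compound'] (min_width=16, slack=1)
Line 8: ['standard', 'magnetic'] (min_width=17, slack=0)
Line 9: ['sweet', 'plate'] (min_width=11, slack=6)
Line 10: ['distance', 'leaf'] (min_width=13, slack=4)
Line 11: ['display'] (min_width=7, slack=10)
Total lines: 11

Answer: 11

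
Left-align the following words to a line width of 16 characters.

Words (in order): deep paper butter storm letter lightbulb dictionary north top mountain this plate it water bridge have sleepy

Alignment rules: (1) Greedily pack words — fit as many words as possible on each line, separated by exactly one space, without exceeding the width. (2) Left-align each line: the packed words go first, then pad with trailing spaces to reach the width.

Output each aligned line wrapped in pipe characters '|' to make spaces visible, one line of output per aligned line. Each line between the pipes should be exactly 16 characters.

Line 1: ['deep', 'paper'] (min_width=10, slack=6)
Line 2: ['butter', 'storm'] (min_width=12, slack=4)
Line 3: ['letter', 'lightbulb'] (min_width=16, slack=0)
Line 4: ['dictionary', 'north'] (min_width=16, slack=0)
Line 5: ['top', 'mountain'] (min_width=12, slack=4)
Line 6: ['this', 'plate', 'it'] (min_width=13, slack=3)
Line 7: ['water', 'bridge'] (min_width=12, slack=4)
Line 8: ['have', 'sleepy'] (min_width=11, slack=5)

Answer: |deep paper      |
|butter storm    |
|letter lightbulb|
|dictionary north|
|top mountain    |
|this plate it   |
|water bridge    |
|have sleepy     |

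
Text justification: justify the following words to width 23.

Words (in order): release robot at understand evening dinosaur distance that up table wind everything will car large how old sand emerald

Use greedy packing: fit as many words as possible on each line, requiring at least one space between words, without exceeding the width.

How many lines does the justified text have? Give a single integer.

Answer: 7

Derivation:
Line 1: ['release', 'robot', 'at'] (min_width=16, slack=7)
Line 2: ['understand', 'evening'] (min_width=18, slack=5)
Line 3: ['dinosaur', 'distance', 'that'] (min_width=22, slack=1)
Line 4: ['up', 'table', 'wind'] (min_width=13, slack=10)
Line 5: ['everything', 'will', 'car'] (min_width=19, slack=4)
Line 6: ['large', 'how', 'old', 'sand'] (min_width=18, slack=5)
Line 7: ['emerald'] (min_width=7, slack=16)
Total lines: 7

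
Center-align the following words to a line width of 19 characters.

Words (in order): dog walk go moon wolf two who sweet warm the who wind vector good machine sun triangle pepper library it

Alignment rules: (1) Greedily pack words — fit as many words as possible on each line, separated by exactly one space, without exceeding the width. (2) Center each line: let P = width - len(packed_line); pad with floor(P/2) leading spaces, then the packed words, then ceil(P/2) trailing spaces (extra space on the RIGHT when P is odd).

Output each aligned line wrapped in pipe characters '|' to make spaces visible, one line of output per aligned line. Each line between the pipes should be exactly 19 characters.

Answer: | dog walk go moon  |
|wolf two who sweet |
| warm the who wind |
|vector good machine|
|sun triangle pepper|
|    library it     |

Derivation:
Line 1: ['dog', 'walk', 'go', 'moon'] (min_width=16, slack=3)
Line 2: ['wolf', 'two', 'who', 'sweet'] (min_width=18, slack=1)
Line 3: ['warm', 'the', 'who', 'wind'] (min_width=17, slack=2)
Line 4: ['vector', 'good', 'machine'] (min_width=19, slack=0)
Line 5: ['sun', 'triangle', 'pepper'] (min_width=19, slack=0)
Line 6: ['library', 'it'] (min_width=10, slack=9)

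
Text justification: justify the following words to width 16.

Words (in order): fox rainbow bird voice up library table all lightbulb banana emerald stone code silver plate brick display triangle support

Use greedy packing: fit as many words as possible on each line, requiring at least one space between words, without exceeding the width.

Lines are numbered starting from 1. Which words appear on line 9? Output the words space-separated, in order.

Line 1: ['fox', 'rainbow', 'bird'] (min_width=16, slack=0)
Line 2: ['voice', 'up', 'library'] (min_width=16, slack=0)
Line 3: ['table', 'all'] (min_width=9, slack=7)
Line 4: ['lightbulb', 'banana'] (min_width=16, slack=0)
Line 5: ['emerald', 'stone'] (min_width=13, slack=3)
Line 6: ['code', 'silver'] (min_width=11, slack=5)
Line 7: ['plate', 'brick'] (min_width=11, slack=5)
Line 8: ['display', 'triangle'] (min_width=16, slack=0)
Line 9: ['support'] (min_width=7, slack=9)

Answer: support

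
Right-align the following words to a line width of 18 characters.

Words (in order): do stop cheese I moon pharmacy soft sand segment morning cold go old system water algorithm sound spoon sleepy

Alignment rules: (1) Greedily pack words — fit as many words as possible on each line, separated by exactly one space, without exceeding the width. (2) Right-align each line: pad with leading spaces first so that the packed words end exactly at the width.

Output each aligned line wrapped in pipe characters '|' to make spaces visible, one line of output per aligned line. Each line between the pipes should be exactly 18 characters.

Line 1: ['do', 'stop', 'cheese', 'I'] (min_width=16, slack=2)
Line 2: ['moon', 'pharmacy', 'soft'] (min_width=18, slack=0)
Line 3: ['sand', 'segment'] (min_width=12, slack=6)
Line 4: ['morning', 'cold', 'go'] (min_width=15, slack=3)
Line 5: ['old', 'system', 'water'] (min_width=16, slack=2)
Line 6: ['algorithm', 'sound'] (min_width=15, slack=3)
Line 7: ['spoon', 'sleepy'] (min_width=12, slack=6)

Answer: |  do stop cheese I|
|moon pharmacy soft|
|      sand segment|
|   morning cold go|
|  old system water|
|   algorithm sound|
|      spoon sleepy|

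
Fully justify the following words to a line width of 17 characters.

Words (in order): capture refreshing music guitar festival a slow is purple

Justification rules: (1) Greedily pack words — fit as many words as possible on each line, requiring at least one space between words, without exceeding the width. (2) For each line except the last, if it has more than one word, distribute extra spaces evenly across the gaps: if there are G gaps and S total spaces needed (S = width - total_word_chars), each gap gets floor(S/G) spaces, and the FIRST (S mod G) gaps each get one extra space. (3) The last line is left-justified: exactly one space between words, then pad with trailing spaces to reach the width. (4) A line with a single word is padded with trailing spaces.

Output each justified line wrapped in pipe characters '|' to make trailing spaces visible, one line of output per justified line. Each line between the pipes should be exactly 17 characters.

Line 1: ['capture'] (min_width=7, slack=10)
Line 2: ['refreshing', 'music'] (min_width=16, slack=1)
Line 3: ['guitar', 'festival', 'a'] (min_width=17, slack=0)
Line 4: ['slow', 'is', 'purple'] (min_width=14, slack=3)

Answer: |capture          |
|refreshing  music|
|guitar festival a|
|slow is purple   |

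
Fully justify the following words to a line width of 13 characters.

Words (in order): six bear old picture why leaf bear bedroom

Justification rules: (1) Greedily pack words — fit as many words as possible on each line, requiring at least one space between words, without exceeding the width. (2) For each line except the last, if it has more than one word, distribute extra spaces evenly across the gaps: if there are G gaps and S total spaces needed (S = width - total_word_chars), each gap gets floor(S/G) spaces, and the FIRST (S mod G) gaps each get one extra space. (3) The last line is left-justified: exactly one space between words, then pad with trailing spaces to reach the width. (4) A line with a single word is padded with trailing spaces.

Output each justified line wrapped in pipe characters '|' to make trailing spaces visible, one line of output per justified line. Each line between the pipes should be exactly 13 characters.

Line 1: ['six', 'bear', 'old'] (min_width=12, slack=1)
Line 2: ['picture', 'why'] (min_width=11, slack=2)
Line 3: ['leaf', 'bear'] (min_width=9, slack=4)
Line 4: ['bedroom'] (min_width=7, slack=6)

Answer: |six  bear old|
|picture   why|
|leaf     bear|
|bedroom      |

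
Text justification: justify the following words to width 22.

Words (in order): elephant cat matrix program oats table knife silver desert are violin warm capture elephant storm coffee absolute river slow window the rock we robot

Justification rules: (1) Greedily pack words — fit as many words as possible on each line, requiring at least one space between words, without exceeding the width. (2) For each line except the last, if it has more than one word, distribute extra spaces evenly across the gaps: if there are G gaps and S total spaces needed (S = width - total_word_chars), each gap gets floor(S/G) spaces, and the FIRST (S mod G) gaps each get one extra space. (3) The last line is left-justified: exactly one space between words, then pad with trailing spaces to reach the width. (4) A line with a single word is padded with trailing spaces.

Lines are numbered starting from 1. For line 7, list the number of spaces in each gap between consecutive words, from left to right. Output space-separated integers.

Answer: 2 2 1

Derivation:
Line 1: ['elephant', 'cat', 'matrix'] (min_width=19, slack=3)
Line 2: ['program', 'oats', 'table'] (min_width=18, slack=4)
Line 3: ['knife', 'silver', 'desert'] (min_width=19, slack=3)
Line 4: ['are', 'violin', 'warm'] (min_width=15, slack=7)
Line 5: ['capture', 'elephant', 'storm'] (min_width=22, slack=0)
Line 6: ['coffee', 'absolute', 'river'] (min_width=21, slack=1)
Line 7: ['slow', 'window', 'the', 'rock'] (min_width=20, slack=2)
Line 8: ['we', 'robot'] (min_width=8, slack=14)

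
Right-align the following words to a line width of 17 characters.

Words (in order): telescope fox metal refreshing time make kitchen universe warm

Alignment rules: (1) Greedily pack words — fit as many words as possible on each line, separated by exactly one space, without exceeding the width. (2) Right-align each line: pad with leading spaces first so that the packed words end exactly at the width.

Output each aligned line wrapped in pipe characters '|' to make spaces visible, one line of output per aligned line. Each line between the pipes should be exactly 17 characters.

Line 1: ['telescope', 'fox'] (min_width=13, slack=4)
Line 2: ['metal', 'refreshing'] (min_width=16, slack=1)
Line 3: ['time', 'make', 'kitchen'] (min_width=17, slack=0)
Line 4: ['universe', 'warm'] (min_width=13, slack=4)

Answer: |    telescope fox|
| metal refreshing|
|time make kitchen|
|    universe warm|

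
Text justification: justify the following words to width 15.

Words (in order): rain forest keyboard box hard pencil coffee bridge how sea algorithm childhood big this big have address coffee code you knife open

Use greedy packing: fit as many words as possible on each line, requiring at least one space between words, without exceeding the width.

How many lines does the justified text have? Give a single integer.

Line 1: ['rain', 'forest'] (min_width=11, slack=4)
Line 2: ['keyboard', 'box'] (min_width=12, slack=3)
Line 3: ['hard', 'pencil'] (min_width=11, slack=4)
Line 4: ['coffee', 'bridge'] (min_width=13, slack=2)
Line 5: ['how', 'sea'] (min_width=7, slack=8)
Line 6: ['algorithm'] (min_width=9, slack=6)
Line 7: ['childhood', 'big'] (min_width=13, slack=2)
Line 8: ['this', 'big', 'have'] (min_width=13, slack=2)
Line 9: ['address', 'coffee'] (min_width=14, slack=1)
Line 10: ['code', 'you', 'knife'] (min_width=14, slack=1)
Line 11: ['open'] (min_width=4, slack=11)
Total lines: 11

Answer: 11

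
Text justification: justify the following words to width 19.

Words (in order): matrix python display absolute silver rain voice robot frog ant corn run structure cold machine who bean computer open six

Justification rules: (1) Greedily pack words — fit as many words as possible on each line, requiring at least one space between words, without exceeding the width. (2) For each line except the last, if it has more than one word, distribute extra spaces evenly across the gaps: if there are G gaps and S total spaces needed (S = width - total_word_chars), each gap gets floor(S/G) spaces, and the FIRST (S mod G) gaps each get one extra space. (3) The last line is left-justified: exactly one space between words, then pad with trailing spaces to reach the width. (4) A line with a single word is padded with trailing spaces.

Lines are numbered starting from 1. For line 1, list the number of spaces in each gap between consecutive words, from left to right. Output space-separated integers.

Line 1: ['matrix', 'python'] (min_width=13, slack=6)
Line 2: ['display', 'absolute'] (min_width=16, slack=3)
Line 3: ['silver', 'rain', 'voice'] (min_width=17, slack=2)
Line 4: ['robot', 'frog', 'ant', 'corn'] (min_width=19, slack=0)
Line 5: ['run', 'structure', 'cold'] (min_width=18, slack=1)
Line 6: ['machine', 'who', 'bean'] (min_width=16, slack=3)
Line 7: ['computer', 'open', 'six'] (min_width=17, slack=2)

Answer: 7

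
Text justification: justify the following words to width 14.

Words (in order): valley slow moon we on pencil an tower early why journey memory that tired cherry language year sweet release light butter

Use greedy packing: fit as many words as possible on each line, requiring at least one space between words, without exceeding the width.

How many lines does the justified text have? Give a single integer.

Answer: 10

Derivation:
Line 1: ['valley', 'slow'] (min_width=11, slack=3)
Line 2: ['moon', 'we', 'on'] (min_width=10, slack=4)
Line 3: ['pencil', 'an'] (min_width=9, slack=5)
Line 4: ['tower', 'early'] (min_width=11, slack=3)
Line 5: ['why', 'journey'] (min_width=11, slack=3)
Line 6: ['memory', 'that'] (min_width=11, slack=3)
Line 7: ['tired', 'cherry'] (min_width=12, slack=2)
Line 8: ['language', 'year'] (min_width=13, slack=1)
Line 9: ['sweet', 'release'] (min_width=13, slack=1)
Line 10: ['light', 'butter'] (min_width=12, slack=2)
Total lines: 10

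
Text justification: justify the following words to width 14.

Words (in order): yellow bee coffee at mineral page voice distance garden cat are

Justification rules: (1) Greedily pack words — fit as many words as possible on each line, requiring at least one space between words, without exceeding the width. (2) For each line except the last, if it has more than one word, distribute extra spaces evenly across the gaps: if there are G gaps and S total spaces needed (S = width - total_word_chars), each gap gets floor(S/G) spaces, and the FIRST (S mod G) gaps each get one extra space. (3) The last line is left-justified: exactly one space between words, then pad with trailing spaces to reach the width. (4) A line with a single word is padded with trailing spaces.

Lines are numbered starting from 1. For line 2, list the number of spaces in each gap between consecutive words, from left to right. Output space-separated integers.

Line 1: ['yellow', 'bee'] (min_width=10, slack=4)
Line 2: ['coffee', 'at'] (min_width=9, slack=5)
Line 3: ['mineral', 'page'] (min_width=12, slack=2)
Line 4: ['voice', 'distance'] (min_width=14, slack=0)
Line 5: ['garden', 'cat', 'are'] (min_width=14, slack=0)

Answer: 6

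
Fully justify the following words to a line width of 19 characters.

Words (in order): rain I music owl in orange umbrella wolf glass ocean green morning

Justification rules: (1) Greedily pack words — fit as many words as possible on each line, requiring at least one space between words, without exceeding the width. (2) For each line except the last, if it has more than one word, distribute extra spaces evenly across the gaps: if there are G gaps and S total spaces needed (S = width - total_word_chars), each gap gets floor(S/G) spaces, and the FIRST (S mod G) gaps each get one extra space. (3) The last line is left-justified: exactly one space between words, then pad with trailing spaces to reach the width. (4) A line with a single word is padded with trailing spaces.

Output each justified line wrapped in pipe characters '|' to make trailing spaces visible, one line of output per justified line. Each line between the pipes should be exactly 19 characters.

Answer: |rain I music owl in|
|orange     umbrella|
|wolf   glass  ocean|
|green morning      |

Derivation:
Line 1: ['rain', 'I', 'music', 'owl', 'in'] (min_width=19, slack=0)
Line 2: ['orange', 'umbrella'] (min_width=15, slack=4)
Line 3: ['wolf', 'glass', 'ocean'] (min_width=16, slack=3)
Line 4: ['green', 'morning'] (min_width=13, slack=6)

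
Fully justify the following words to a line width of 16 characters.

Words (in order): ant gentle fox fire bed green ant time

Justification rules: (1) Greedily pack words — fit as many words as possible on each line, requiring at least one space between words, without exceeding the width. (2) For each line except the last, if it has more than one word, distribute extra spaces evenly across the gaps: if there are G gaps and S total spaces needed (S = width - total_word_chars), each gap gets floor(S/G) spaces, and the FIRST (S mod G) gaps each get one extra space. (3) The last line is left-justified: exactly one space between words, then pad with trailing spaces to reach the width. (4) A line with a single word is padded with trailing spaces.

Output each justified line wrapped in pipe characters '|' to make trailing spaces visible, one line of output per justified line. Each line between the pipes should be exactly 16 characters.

Answer: |ant  gentle  fox|
|fire  bed  green|
|ant time        |

Derivation:
Line 1: ['ant', 'gentle', 'fox'] (min_width=14, slack=2)
Line 2: ['fire', 'bed', 'green'] (min_width=14, slack=2)
Line 3: ['ant', 'time'] (min_width=8, slack=8)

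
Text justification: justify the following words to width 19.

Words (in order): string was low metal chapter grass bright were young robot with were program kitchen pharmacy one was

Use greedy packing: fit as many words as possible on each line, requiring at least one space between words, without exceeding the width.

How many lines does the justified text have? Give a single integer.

Answer: 6

Derivation:
Line 1: ['string', 'was', 'low'] (min_width=14, slack=5)
Line 2: ['metal', 'chapter', 'grass'] (min_width=19, slack=0)
Line 3: ['bright', 'were', 'young'] (min_width=17, slack=2)
Line 4: ['robot', 'with', 'were'] (min_width=15, slack=4)
Line 5: ['program', 'kitchen'] (min_width=15, slack=4)
Line 6: ['pharmacy', 'one', 'was'] (min_width=16, slack=3)
Total lines: 6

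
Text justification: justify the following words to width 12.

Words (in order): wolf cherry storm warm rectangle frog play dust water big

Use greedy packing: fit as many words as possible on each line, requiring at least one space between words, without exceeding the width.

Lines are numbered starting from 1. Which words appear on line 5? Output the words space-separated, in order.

Answer: dust water

Derivation:
Line 1: ['wolf', 'cherry'] (min_width=11, slack=1)
Line 2: ['storm', 'warm'] (min_width=10, slack=2)
Line 3: ['rectangle'] (min_width=9, slack=3)
Line 4: ['frog', 'play'] (min_width=9, slack=3)
Line 5: ['dust', 'water'] (min_width=10, slack=2)
Line 6: ['big'] (min_width=3, slack=9)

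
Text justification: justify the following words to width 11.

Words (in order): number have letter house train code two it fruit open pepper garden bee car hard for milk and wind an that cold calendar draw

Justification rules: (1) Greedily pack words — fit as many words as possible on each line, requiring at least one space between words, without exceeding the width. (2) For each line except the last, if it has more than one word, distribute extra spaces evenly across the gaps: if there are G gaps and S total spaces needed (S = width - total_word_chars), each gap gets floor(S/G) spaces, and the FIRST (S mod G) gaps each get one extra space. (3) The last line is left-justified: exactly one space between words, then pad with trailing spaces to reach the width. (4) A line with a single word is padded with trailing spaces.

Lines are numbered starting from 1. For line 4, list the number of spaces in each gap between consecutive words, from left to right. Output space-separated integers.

Line 1: ['number', 'have'] (min_width=11, slack=0)
Line 2: ['letter'] (min_width=6, slack=5)
Line 3: ['house', 'train'] (min_width=11, slack=0)
Line 4: ['code', 'two', 'it'] (min_width=11, slack=0)
Line 5: ['fruit', 'open'] (min_width=10, slack=1)
Line 6: ['pepper'] (min_width=6, slack=5)
Line 7: ['garden', 'bee'] (min_width=10, slack=1)
Line 8: ['car', 'hard'] (min_width=8, slack=3)
Line 9: ['for', 'milk'] (min_width=8, slack=3)
Line 10: ['and', 'wind', 'an'] (min_width=11, slack=0)
Line 11: ['that', 'cold'] (min_width=9, slack=2)
Line 12: ['calendar'] (min_width=8, slack=3)
Line 13: ['draw'] (min_width=4, slack=7)

Answer: 1 1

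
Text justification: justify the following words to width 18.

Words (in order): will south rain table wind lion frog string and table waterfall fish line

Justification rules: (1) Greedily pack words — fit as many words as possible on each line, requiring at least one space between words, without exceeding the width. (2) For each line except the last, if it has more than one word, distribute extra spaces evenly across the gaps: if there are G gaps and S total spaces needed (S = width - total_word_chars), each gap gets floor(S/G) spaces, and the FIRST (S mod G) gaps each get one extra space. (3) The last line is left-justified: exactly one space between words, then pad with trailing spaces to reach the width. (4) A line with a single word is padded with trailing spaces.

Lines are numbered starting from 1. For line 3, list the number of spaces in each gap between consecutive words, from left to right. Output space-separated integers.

Line 1: ['will', 'south', 'rain'] (min_width=15, slack=3)
Line 2: ['table', 'wind', 'lion'] (min_width=15, slack=3)
Line 3: ['frog', 'string', 'and'] (min_width=15, slack=3)
Line 4: ['table', 'waterfall'] (min_width=15, slack=3)
Line 5: ['fish', 'line'] (min_width=9, slack=9)

Answer: 3 2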